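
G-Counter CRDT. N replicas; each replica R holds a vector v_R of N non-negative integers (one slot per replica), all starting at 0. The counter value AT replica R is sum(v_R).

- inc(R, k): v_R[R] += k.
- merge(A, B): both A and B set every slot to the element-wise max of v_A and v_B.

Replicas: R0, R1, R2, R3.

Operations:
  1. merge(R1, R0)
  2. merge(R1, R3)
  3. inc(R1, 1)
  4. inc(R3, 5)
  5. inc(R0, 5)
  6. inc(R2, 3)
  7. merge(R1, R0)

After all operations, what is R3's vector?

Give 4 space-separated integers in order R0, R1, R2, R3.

Op 1: merge R1<->R0 -> R1=(0,0,0,0) R0=(0,0,0,0)
Op 2: merge R1<->R3 -> R1=(0,0,0,0) R3=(0,0,0,0)
Op 3: inc R1 by 1 -> R1=(0,1,0,0) value=1
Op 4: inc R3 by 5 -> R3=(0,0,0,5) value=5
Op 5: inc R0 by 5 -> R0=(5,0,0,0) value=5
Op 6: inc R2 by 3 -> R2=(0,0,3,0) value=3
Op 7: merge R1<->R0 -> R1=(5,1,0,0) R0=(5,1,0,0)

Answer: 0 0 0 5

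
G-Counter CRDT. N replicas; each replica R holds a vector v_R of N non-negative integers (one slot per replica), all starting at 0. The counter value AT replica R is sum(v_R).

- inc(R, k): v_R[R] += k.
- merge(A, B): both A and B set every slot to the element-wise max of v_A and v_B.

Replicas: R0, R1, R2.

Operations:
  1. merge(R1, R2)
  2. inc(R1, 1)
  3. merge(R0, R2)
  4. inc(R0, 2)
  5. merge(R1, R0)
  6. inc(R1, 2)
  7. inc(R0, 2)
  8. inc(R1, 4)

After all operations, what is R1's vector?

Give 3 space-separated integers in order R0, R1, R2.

Answer: 2 7 0

Derivation:
Op 1: merge R1<->R2 -> R1=(0,0,0) R2=(0,0,0)
Op 2: inc R1 by 1 -> R1=(0,1,0) value=1
Op 3: merge R0<->R2 -> R0=(0,0,0) R2=(0,0,0)
Op 4: inc R0 by 2 -> R0=(2,0,0) value=2
Op 5: merge R1<->R0 -> R1=(2,1,0) R0=(2,1,0)
Op 6: inc R1 by 2 -> R1=(2,3,0) value=5
Op 7: inc R0 by 2 -> R0=(4,1,0) value=5
Op 8: inc R1 by 4 -> R1=(2,7,0) value=9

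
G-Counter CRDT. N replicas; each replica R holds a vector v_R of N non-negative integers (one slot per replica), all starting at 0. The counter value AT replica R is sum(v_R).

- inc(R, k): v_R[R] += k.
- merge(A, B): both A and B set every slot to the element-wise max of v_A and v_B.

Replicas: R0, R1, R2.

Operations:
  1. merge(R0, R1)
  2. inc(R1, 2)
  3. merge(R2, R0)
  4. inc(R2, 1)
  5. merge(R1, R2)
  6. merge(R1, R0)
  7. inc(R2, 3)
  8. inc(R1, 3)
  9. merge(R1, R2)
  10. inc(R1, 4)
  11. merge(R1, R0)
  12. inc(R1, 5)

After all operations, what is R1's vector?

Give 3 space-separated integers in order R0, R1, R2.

Op 1: merge R0<->R1 -> R0=(0,0,0) R1=(0,0,0)
Op 2: inc R1 by 2 -> R1=(0,2,0) value=2
Op 3: merge R2<->R0 -> R2=(0,0,0) R0=(0,0,0)
Op 4: inc R2 by 1 -> R2=(0,0,1) value=1
Op 5: merge R1<->R2 -> R1=(0,2,1) R2=(0,2,1)
Op 6: merge R1<->R0 -> R1=(0,2,1) R0=(0,2,1)
Op 7: inc R2 by 3 -> R2=(0,2,4) value=6
Op 8: inc R1 by 3 -> R1=(0,5,1) value=6
Op 9: merge R1<->R2 -> R1=(0,5,4) R2=(0,5,4)
Op 10: inc R1 by 4 -> R1=(0,9,4) value=13
Op 11: merge R1<->R0 -> R1=(0,9,4) R0=(0,9,4)
Op 12: inc R1 by 5 -> R1=(0,14,4) value=18

Answer: 0 14 4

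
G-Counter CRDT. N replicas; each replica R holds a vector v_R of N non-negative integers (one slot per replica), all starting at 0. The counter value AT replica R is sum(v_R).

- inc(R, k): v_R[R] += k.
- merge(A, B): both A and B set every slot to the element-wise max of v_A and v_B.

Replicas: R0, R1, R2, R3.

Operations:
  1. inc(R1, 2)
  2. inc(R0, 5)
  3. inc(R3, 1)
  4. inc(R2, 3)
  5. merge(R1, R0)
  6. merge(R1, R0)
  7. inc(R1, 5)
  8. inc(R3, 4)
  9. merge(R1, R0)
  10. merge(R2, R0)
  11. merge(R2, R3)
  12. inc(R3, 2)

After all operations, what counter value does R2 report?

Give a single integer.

Answer: 20

Derivation:
Op 1: inc R1 by 2 -> R1=(0,2,0,0) value=2
Op 2: inc R0 by 5 -> R0=(5,0,0,0) value=5
Op 3: inc R3 by 1 -> R3=(0,0,0,1) value=1
Op 4: inc R2 by 3 -> R2=(0,0,3,0) value=3
Op 5: merge R1<->R0 -> R1=(5,2,0,0) R0=(5,2,0,0)
Op 6: merge R1<->R0 -> R1=(5,2,0,0) R0=(5,2,0,0)
Op 7: inc R1 by 5 -> R1=(5,7,0,0) value=12
Op 8: inc R3 by 4 -> R3=(0,0,0,5) value=5
Op 9: merge R1<->R0 -> R1=(5,7,0,0) R0=(5,7,0,0)
Op 10: merge R2<->R0 -> R2=(5,7,3,0) R0=(5,7,3,0)
Op 11: merge R2<->R3 -> R2=(5,7,3,5) R3=(5,7,3,5)
Op 12: inc R3 by 2 -> R3=(5,7,3,7) value=22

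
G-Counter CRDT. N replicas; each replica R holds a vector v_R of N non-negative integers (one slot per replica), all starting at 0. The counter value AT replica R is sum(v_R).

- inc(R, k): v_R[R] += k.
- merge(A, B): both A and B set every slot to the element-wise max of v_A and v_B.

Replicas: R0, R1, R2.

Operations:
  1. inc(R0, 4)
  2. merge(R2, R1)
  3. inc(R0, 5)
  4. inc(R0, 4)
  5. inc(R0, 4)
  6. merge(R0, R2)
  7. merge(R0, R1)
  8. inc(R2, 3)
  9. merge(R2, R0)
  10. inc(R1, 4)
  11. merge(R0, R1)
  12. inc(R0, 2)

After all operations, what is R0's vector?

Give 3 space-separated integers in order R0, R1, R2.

Op 1: inc R0 by 4 -> R0=(4,0,0) value=4
Op 2: merge R2<->R1 -> R2=(0,0,0) R1=(0,0,0)
Op 3: inc R0 by 5 -> R0=(9,0,0) value=9
Op 4: inc R0 by 4 -> R0=(13,0,0) value=13
Op 5: inc R0 by 4 -> R0=(17,0,0) value=17
Op 6: merge R0<->R2 -> R0=(17,0,0) R2=(17,0,0)
Op 7: merge R0<->R1 -> R0=(17,0,0) R1=(17,0,0)
Op 8: inc R2 by 3 -> R2=(17,0,3) value=20
Op 9: merge R2<->R0 -> R2=(17,0,3) R0=(17,0,3)
Op 10: inc R1 by 4 -> R1=(17,4,0) value=21
Op 11: merge R0<->R1 -> R0=(17,4,3) R1=(17,4,3)
Op 12: inc R0 by 2 -> R0=(19,4,3) value=26

Answer: 19 4 3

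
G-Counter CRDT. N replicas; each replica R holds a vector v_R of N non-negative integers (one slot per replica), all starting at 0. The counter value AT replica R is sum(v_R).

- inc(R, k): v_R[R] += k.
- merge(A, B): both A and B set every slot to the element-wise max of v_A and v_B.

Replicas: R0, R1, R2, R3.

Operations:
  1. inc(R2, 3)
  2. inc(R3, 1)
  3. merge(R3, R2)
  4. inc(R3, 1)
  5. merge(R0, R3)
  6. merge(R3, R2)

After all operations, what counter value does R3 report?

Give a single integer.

Op 1: inc R2 by 3 -> R2=(0,0,3,0) value=3
Op 2: inc R3 by 1 -> R3=(0,0,0,1) value=1
Op 3: merge R3<->R2 -> R3=(0,0,3,1) R2=(0,0,3,1)
Op 4: inc R3 by 1 -> R3=(0,0,3,2) value=5
Op 5: merge R0<->R3 -> R0=(0,0,3,2) R3=(0,0,3,2)
Op 6: merge R3<->R2 -> R3=(0,0,3,2) R2=(0,0,3,2)

Answer: 5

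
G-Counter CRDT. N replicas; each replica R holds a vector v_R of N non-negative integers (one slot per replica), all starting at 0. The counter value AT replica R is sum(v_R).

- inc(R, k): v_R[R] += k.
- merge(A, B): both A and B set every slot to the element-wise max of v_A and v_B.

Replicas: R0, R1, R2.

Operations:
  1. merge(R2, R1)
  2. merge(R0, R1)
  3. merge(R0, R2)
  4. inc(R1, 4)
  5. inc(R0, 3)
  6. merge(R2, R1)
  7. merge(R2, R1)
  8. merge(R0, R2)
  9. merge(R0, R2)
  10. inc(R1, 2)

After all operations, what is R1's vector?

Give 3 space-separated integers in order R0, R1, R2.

Op 1: merge R2<->R1 -> R2=(0,0,0) R1=(0,0,0)
Op 2: merge R0<->R1 -> R0=(0,0,0) R1=(0,0,0)
Op 3: merge R0<->R2 -> R0=(0,0,0) R2=(0,0,0)
Op 4: inc R1 by 4 -> R1=(0,4,0) value=4
Op 5: inc R0 by 3 -> R0=(3,0,0) value=3
Op 6: merge R2<->R1 -> R2=(0,4,0) R1=(0,4,0)
Op 7: merge R2<->R1 -> R2=(0,4,0) R1=(0,4,0)
Op 8: merge R0<->R2 -> R0=(3,4,0) R2=(3,4,0)
Op 9: merge R0<->R2 -> R0=(3,4,0) R2=(3,4,0)
Op 10: inc R1 by 2 -> R1=(0,6,0) value=6

Answer: 0 6 0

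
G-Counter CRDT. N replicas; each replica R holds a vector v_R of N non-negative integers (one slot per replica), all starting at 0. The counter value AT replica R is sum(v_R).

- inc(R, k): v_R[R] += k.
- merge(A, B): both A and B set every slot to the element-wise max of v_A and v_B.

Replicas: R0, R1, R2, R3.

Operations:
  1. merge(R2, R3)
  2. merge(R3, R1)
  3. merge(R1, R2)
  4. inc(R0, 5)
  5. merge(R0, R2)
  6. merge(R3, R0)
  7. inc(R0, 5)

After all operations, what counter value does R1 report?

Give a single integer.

Answer: 0

Derivation:
Op 1: merge R2<->R3 -> R2=(0,0,0,0) R3=(0,0,0,0)
Op 2: merge R3<->R1 -> R3=(0,0,0,0) R1=(0,0,0,0)
Op 3: merge R1<->R2 -> R1=(0,0,0,0) R2=(0,0,0,0)
Op 4: inc R0 by 5 -> R0=(5,0,0,0) value=5
Op 5: merge R0<->R2 -> R0=(5,0,0,0) R2=(5,0,0,0)
Op 6: merge R3<->R0 -> R3=(5,0,0,0) R0=(5,0,0,0)
Op 7: inc R0 by 5 -> R0=(10,0,0,0) value=10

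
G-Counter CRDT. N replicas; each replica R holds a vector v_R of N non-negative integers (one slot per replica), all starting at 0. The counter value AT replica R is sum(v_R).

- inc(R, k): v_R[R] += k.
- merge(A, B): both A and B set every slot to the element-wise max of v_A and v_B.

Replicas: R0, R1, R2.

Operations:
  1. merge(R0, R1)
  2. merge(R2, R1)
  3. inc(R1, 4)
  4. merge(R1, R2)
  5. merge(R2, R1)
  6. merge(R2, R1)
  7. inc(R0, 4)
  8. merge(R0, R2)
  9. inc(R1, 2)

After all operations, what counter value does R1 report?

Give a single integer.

Answer: 6

Derivation:
Op 1: merge R0<->R1 -> R0=(0,0,0) R1=(0,0,0)
Op 2: merge R2<->R1 -> R2=(0,0,0) R1=(0,0,0)
Op 3: inc R1 by 4 -> R1=(0,4,0) value=4
Op 4: merge R1<->R2 -> R1=(0,4,0) R2=(0,4,0)
Op 5: merge R2<->R1 -> R2=(0,4,0) R1=(0,4,0)
Op 6: merge R2<->R1 -> R2=(0,4,0) R1=(0,4,0)
Op 7: inc R0 by 4 -> R0=(4,0,0) value=4
Op 8: merge R0<->R2 -> R0=(4,4,0) R2=(4,4,0)
Op 9: inc R1 by 2 -> R1=(0,6,0) value=6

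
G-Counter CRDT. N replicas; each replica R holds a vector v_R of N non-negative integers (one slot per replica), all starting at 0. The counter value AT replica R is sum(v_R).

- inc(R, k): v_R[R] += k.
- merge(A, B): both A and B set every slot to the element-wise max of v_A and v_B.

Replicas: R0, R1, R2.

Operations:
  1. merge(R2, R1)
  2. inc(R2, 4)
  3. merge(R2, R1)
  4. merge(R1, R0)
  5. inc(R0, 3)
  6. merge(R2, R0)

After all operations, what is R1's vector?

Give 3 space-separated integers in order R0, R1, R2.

Answer: 0 0 4

Derivation:
Op 1: merge R2<->R1 -> R2=(0,0,0) R1=(0,0,0)
Op 2: inc R2 by 4 -> R2=(0,0,4) value=4
Op 3: merge R2<->R1 -> R2=(0,0,4) R1=(0,0,4)
Op 4: merge R1<->R0 -> R1=(0,0,4) R0=(0,0,4)
Op 5: inc R0 by 3 -> R0=(3,0,4) value=7
Op 6: merge R2<->R0 -> R2=(3,0,4) R0=(3,0,4)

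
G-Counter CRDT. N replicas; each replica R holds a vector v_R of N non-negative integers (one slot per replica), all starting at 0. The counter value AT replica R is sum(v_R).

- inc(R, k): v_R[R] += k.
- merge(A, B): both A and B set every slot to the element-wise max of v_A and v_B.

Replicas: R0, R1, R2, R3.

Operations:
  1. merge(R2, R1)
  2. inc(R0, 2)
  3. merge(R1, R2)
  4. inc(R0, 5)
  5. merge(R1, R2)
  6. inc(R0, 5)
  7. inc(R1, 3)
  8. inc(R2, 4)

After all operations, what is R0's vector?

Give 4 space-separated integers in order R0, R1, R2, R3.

Answer: 12 0 0 0

Derivation:
Op 1: merge R2<->R1 -> R2=(0,0,0,0) R1=(0,0,0,0)
Op 2: inc R0 by 2 -> R0=(2,0,0,0) value=2
Op 3: merge R1<->R2 -> R1=(0,0,0,0) R2=(0,0,0,0)
Op 4: inc R0 by 5 -> R0=(7,0,0,0) value=7
Op 5: merge R1<->R2 -> R1=(0,0,0,0) R2=(0,0,0,0)
Op 6: inc R0 by 5 -> R0=(12,0,0,0) value=12
Op 7: inc R1 by 3 -> R1=(0,3,0,0) value=3
Op 8: inc R2 by 4 -> R2=(0,0,4,0) value=4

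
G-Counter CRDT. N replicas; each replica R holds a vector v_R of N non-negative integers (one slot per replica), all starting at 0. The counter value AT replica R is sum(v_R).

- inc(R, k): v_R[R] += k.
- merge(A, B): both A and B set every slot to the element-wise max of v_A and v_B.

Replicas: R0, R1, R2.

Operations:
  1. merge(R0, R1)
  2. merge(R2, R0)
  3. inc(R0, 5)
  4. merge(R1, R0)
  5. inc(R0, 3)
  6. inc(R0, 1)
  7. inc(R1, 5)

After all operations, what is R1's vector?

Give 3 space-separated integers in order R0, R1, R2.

Op 1: merge R0<->R1 -> R0=(0,0,0) R1=(0,0,0)
Op 2: merge R2<->R0 -> R2=(0,0,0) R0=(0,0,0)
Op 3: inc R0 by 5 -> R0=(5,0,0) value=5
Op 4: merge R1<->R0 -> R1=(5,0,0) R0=(5,0,0)
Op 5: inc R0 by 3 -> R0=(8,0,0) value=8
Op 6: inc R0 by 1 -> R0=(9,0,0) value=9
Op 7: inc R1 by 5 -> R1=(5,5,0) value=10

Answer: 5 5 0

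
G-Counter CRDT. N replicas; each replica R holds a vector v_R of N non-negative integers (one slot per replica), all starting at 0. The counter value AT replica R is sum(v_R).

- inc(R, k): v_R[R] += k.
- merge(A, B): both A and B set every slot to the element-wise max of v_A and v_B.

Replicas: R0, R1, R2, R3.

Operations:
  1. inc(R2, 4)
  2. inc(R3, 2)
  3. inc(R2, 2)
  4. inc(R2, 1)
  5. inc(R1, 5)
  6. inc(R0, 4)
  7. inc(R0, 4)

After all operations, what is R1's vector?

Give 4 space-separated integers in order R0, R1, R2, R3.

Op 1: inc R2 by 4 -> R2=(0,0,4,0) value=4
Op 2: inc R3 by 2 -> R3=(0,0,0,2) value=2
Op 3: inc R2 by 2 -> R2=(0,0,6,0) value=6
Op 4: inc R2 by 1 -> R2=(0,0,7,0) value=7
Op 5: inc R1 by 5 -> R1=(0,5,0,0) value=5
Op 6: inc R0 by 4 -> R0=(4,0,0,0) value=4
Op 7: inc R0 by 4 -> R0=(8,0,0,0) value=8

Answer: 0 5 0 0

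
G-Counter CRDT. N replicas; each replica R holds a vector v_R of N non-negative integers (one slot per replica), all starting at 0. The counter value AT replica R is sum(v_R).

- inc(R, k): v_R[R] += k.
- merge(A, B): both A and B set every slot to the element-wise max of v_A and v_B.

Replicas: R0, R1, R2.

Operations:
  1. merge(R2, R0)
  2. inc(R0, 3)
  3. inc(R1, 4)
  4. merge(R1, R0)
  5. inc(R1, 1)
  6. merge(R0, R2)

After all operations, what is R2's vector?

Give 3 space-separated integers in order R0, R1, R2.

Answer: 3 4 0

Derivation:
Op 1: merge R2<->R0 -> R2=(0,0,0) R0=(0,0,0)
Op 2: inc R0 by 3 -> R0=(3,0,0) value=3
Op 3: inc R1 by 4 -> R1=(0,4,0) value=4
Op 4: merge R1<->R0 -> R1=(3,4,0) R0=(3,4,0)
Op 5: inc R1 by 1 -> R1=(3,5,0) value=8
Op 6: merge R0<->R2 -> R0=(3,4,0) R2=(3,4,0)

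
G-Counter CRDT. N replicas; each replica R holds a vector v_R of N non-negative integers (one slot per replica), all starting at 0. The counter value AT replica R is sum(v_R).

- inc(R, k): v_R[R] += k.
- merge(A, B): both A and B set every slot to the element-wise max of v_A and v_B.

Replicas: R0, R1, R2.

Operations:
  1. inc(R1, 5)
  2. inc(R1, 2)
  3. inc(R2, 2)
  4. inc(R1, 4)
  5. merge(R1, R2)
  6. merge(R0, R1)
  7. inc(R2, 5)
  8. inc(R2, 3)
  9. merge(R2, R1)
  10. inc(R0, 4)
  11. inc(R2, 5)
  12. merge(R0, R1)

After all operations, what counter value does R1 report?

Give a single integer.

Op 1: inc R1 by 5 -> R1=(0,5,0) value=5
Op 2: inc R1 by 2 -> R1=(0,7,0) value=7
Op 3: inc R2 by 2 -> R2=(0,0,2) value=2
Op 4: inc R1 by 4 -> R1=(0,11,0) value=11
Op 5: merge R1<->R2 -> R1=(0,11,2) R2=(0,11,2)
Op 6: merge R0<->R1 -> R0=(0,11,2) R1=(0,11,2)
Op 7: inc R2 by 5 -> R2=(0,11,7) value=18
Op 8: inc R2 by 3 -> R2=(0,11,10) value=21
Op 9: merge R2<->R1 -> R2=(0,11,10) R1=(0,11,10)
Op 10: inc R0 by 4 -> R0=(4,11,2) value=17
Op 11: inc R2 by 5 -> R2=(0,11,15) value=26
Op 12: merge R0<->R1 -> R0=(4,11,10) R1=(4,11,10)

Answer: 25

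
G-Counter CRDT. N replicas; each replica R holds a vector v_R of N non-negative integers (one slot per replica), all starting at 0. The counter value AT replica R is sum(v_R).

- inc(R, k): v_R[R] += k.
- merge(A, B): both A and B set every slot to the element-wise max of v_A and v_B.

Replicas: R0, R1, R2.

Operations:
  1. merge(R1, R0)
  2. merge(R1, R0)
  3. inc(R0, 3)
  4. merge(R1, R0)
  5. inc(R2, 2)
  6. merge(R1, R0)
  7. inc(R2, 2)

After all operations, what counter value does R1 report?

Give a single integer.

Op 1: merge R1<->R0 -> R1=(0,0,0) R0=(0,0,0)
Op 2: merge R1<->R0 -> R1=(0,0,0) R0=(0,0,0)
Op 3: inc R0 by 3 -> R0=(3,0,0) value=3
Op 4: merge R1<->R0 -> R1=(3,0,0) R0=(3,0,0)
Op 5: inc R2 by 2 -> R2=(0,0,2) value=2
Op 6: merge R1<->R0 -> R1=(3,0,0) R0=(3,0,0)
Op 7: inc R2 by 2 -> R2=(0,0,4) value=4

Answer: 3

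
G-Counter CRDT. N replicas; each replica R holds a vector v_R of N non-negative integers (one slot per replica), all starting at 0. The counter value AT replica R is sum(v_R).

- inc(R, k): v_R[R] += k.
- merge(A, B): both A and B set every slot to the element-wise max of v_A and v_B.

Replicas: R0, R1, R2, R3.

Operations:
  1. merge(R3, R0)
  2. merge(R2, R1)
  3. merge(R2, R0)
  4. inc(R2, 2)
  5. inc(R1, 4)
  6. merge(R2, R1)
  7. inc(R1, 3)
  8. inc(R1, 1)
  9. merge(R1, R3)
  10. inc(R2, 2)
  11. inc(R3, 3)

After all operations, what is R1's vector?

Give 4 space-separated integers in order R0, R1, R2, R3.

Answer: 0 8 2 0

Derivation:
Op 1: merge R3<->R0 -> R3=(0,0,0,0) R0=(0,0,0,0)
Op 2: merge R2<->R1 -> R2=(0,0,0,0) R1=(0,0,0,0)
Op 3: merge R2<->R0 -> R2=(0,0,0,0) R0=(0,0,0,0)
Op 4: inc R2 by 2 -> R2=(0,0,2,0) value=2
Op 5: inc R1 by 4 -> R1=(0,4,0,0) value=4
Op 6: merge R2<->R1 -> R2=(0,4,2,0) R1=(0,4,2,0)
Op 7: inc R1 by 3 -> R1=(0,7,2,0) value=9
Op 8: inc R1 by 1 -> R1=(0,8,2,0) value=10
Op 9: merge R1<->R3 -> R1=(0,8,2,0) R3=(0,8,2,0)
Op 10: inc R2 by 2 -> R2=(0,4,4,0) value=8
Op 11: inc R3 by 3 -> R3=(0,8,2,3) value=13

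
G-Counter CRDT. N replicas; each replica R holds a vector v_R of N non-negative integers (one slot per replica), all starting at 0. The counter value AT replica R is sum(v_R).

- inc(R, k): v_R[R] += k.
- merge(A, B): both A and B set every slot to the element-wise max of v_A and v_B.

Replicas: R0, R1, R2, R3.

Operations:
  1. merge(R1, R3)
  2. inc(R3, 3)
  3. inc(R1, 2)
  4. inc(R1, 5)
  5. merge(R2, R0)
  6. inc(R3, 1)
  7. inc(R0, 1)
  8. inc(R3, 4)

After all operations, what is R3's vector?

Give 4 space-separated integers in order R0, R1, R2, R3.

Op 1: merge R1<->R3 -> R1=(0,0,0,0) R3=(0,0,0,0)
Op 2: inc R3 by 3 -> R3=(0,0,0,3) value=3
Op 3: inc R1 by 2 -> R1=(0,2,0,0) value=2
Op 4: inc R1 by 5 -> R1=(0,7,0,0) value=7
Op 5: merge R2<->R0 -> R2=(0,0,0,0) R0=(0,0,0,0)
Op 6: inc R3 by 1 -> R3=(0,0,0,4) value=4
Op 7: inc R0 by 1 -> R0=(1,0,0,0) value=1
Op 8: inc R3 by 4 -> R3=(0,0,0,8) value=8

Answer: 0 0 0 8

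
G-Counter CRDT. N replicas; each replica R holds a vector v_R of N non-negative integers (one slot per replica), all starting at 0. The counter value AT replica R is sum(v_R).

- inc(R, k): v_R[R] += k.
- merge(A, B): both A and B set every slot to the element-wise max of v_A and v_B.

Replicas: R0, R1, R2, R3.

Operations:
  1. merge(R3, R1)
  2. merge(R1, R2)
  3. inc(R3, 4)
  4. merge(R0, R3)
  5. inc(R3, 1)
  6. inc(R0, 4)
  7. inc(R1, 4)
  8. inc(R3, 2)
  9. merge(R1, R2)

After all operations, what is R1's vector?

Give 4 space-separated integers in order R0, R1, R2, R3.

Answer: 0 4 0 0

Derivation:
Op 1: merge R3<->R1 -> R3=(0,0,0,0) R1=(0,0,0,0)
Op 2: merge R1<->R2 -> R1=(0,0,0,0) R2=(0,0,0,0)
Op 3: inc R3 by 4 -> R3=(0,0,0,4) value=4
Op 4: merge R0<->R3 -> R0=(0,0,0,4) R3=(0,0,0,4)
Op 5: inc R3 by 1 -> R3=(0,0,0,5) value=5
Op 6: inc R0 by 4 -> R0=(4,0,0,4) value=8
Op 7: inc R1 by 4 -> R1=(0,4,0,0) value=4
Op 8: inc R3 by 2 -> R3=(0,0,0,7) value=7
Op 9: merge R1<->R2 -> R1=(0,4,0,0) R2=(0,4,0,0)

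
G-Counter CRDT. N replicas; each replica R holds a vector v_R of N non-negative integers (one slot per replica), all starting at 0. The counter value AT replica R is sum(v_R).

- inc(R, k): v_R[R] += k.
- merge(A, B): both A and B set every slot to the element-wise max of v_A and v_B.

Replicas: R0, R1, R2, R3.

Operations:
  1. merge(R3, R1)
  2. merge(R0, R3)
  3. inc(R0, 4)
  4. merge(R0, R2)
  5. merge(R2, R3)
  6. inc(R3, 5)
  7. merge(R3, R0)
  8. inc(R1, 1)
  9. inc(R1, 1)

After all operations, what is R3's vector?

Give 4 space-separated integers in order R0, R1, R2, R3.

Op 1: merge R3<->R1 -> R3=(0,0,0,0) R1=(0,0,0,0)
Op 2: merge R0<->R3 -> R0=(0,0,0,0) R3=(0,0,0,0)
Op 3: inc R0 by 4 -> R0=(4,0,0,0) value=4
Op 4: merge R0<->R2 -> R0=(4,0,0,0) R2=(4,0,0,0)
Op 5: merge R2<->R3 -> R2=(4,0,0,0) R3=(4,0,0,0)
Op 6: inc R3 by 5 -> R3=(4,0,0,5) value=9
Op 7: merge R3<->R0 -> R3=(4,0,0,5) R0=(4,0,0,5)
Op 8: inc R1 by 1 -> R1=(0,1,0,0) value=1
Op 9: inc R1 by 1 -> R1=(0,2,0,0) value=2

Answer: 4 0 0 5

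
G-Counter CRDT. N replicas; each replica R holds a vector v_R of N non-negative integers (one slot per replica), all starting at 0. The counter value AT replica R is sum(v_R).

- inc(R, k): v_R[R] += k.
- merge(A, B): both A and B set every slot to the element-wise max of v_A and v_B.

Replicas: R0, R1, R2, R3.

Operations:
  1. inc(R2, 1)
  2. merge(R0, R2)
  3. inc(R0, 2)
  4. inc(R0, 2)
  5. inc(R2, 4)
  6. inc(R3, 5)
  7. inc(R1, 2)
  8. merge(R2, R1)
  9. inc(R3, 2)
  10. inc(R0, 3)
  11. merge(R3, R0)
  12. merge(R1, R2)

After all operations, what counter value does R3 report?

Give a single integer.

Op 1: inc R2 by 1 -> R2=(0,0,1,0) value=1
Op 2: merge R0<->R2 -> R0=(0,0,1,0) R2=(0,0,1,0)
Op 3: inc R0 by 2 -> R0=(2,0,1,0) value=3
Op 4: inc R0 by 2 -> R0=(4,0,1,0) value=5
Op 5: inc R2 by 4 -> R2=(0,0,5,0) value=5
Op 6: inc R3 by 5 -> R3=(0,0,0,5) value=5
Op 7: inc R1 by 2 -> R1=(0,2,0,0) value=2
Op 8: merge R2<->R1 -> R2=(0,2,5,0) R1=(0,2,5,0)
Op 9: inc R3 by 2 -> R3=(0,0,0,7) value=7
Op 10: inc R0 by 3 -> R0=(7,0,1,0) value=8
Op 11: merge R3<->R0 -> R3=(7,0,1,7) R0=(7,0,1,7)
Op 12: merge R1<->R2 -> R1=(0,2,5,0) R2=(0,2,5,0)

Answer: 15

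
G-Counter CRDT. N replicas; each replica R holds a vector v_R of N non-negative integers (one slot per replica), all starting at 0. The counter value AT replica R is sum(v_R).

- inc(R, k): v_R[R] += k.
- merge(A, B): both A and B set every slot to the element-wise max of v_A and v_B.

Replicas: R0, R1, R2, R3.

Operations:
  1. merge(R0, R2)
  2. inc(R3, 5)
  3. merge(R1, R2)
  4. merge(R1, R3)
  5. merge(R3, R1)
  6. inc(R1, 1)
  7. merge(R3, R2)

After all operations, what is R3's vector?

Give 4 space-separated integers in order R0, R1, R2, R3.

Op 1: merge R0<->R2 -> R0=(0,0,0,0) R2=(0,0,0,0)
Op 2: inc R3 by 5 -> R3=(0,0,0,5) value=5
Op 3: merge R1<->R2 -> R1=(0,0,0,0) R2=(0,0,0,0)
Op 4: merge R1<->R3 -> R1=(0,0,0,5) R3=(0,0,0,5)
Op 5: merge R3<->R1 -> R3=(0,0,0,5) R1=(0,0,0,5)
Op 6: inc R1 by 1 -> R1=(0,1,0,5) value=6
Op 7: merge R3<->R2 -> R3=(0,0,0,5) R2=(0,0,0,5)

Answer: 0 0 0 5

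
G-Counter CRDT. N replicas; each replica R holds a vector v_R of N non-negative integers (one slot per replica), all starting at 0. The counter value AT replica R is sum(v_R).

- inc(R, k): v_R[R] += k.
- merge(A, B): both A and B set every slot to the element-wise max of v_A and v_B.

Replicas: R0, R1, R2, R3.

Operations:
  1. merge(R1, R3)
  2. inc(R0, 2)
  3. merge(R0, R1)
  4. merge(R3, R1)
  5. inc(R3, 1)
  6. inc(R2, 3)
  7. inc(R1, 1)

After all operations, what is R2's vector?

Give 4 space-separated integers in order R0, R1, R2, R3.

Op 1: merge R1<->R3 -> R1=(0,0,0,0) R3=(0,0,0,0)
Op 2: inc R0 by 2 -> R0=(2,0,0,0) value=2
Op 3: merge R0<->R1 -> R0=(2,0,0,0) R1=(2,0,0,0)
Op 4: merge R3<->R1 -> R3=(2,0,0,0) R1=(2,0,0,0)
Op 5: inc R3 by 1 -> R3=(2,0,0,1) value=3
Op 6: inc R2 by 3 -> R2=(0,0,3,0) value=3
Op 7: inc R1 by 1 -> R1=(2,1,0,0) value=3

Answer: 0 0 3 0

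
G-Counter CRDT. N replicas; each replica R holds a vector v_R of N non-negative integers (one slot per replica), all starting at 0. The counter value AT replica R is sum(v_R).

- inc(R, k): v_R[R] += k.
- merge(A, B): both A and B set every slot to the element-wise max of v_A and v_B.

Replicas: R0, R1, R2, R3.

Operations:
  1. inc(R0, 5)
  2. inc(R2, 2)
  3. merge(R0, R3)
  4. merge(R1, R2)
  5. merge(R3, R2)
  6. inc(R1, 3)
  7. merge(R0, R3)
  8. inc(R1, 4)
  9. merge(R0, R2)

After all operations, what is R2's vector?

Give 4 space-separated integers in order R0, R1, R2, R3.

Op 1: inc R0 by 5 -> R0=(5,0,0,0) value=5
Op 2: inc R2 by 2 -> R2=(0,0,2,0) value=2
Op 3: merge R0<->R3 -> R0=(5,0,0,0) R3=(5,0,0,0)
Op 4: merge R1<->R2 -> R1=(0,0,2,0) R2=(0,0,2,0)
Op 5: merge R3<->R2 -> R3=(5,0,2,0) R2=(5,0,2,0)
Op 6: inc R1 by 3 -> R1=(0,3,2,0) value=5
Op 7: merge R0<->R3 -> R0=(5,0,2,0) R3=(5,0,2,0)
Op 8: inc R1 by 4 -> R1=(0,7,2,0) value=9
Op 9: merge R0<->R2 -> R0=(5,0,2,0) R2=(5,0,2,0)

Answer: 5 0 2 0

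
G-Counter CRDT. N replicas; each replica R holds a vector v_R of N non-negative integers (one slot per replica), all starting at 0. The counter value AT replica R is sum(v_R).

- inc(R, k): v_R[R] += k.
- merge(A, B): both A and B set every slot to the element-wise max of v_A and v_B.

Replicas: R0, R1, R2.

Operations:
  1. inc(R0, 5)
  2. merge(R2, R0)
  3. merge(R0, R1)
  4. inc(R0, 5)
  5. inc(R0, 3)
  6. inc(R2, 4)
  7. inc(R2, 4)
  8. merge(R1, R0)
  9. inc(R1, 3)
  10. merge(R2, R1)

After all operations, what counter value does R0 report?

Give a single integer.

Op 1: inc R0 by 5 -> R0=(5,0,0) value=5
Op 2: merge R2<->R0 -> R2=(5,0,0) R0=(5,0,0)
Op 3: merge R0<->R1 -> R0=(5,0,0) R1=(5,0,0)
Op 4: inc R0 by 5 -> R0=(10,0,0) value=10
Op 5: inc R0 by 3 -> R0=(13,0,0) value=13
Op 6: inc R2 by 4 -> R2=(5,0,4) value=9
Op 7: inc R2 by 4 -> R2=(5,0,8) value=13
Op 8: merge R1<->R0 -> R1=(13,0,0) R0=(13,0,0)
Op 9: inc R1 by 3 -> R1=(13,3,0) value=16
Op 10: merge R2<->R1 -> R2=(13,3,8) R1=(13,3,8)

Answer: 13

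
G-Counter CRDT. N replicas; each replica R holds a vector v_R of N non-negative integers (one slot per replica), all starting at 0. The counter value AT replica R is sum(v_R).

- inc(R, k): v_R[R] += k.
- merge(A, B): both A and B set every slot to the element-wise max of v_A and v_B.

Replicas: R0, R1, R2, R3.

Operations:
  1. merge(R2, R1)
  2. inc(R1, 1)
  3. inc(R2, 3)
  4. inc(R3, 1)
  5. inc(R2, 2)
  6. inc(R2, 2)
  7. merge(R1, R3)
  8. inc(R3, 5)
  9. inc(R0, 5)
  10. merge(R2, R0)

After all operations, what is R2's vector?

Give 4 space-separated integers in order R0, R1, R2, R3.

Op 1: merge R2<->R1 -> R2=(0,0,0,0) R1=(0,0,0,0)
Op 2: inc R1 by 1 -> R1=(0,1,0,0) value=1
Op 3: inc R2 by 3 -> R2=(0,0,3,0) value=3
Op 4: inc R3 by 1 -> R3=(0,0,0,1) value=1
Op 5: inc R2 by 2 -> R2=(0,0,5,0) value=5
Op 6: inc R2 by 2 -> R2=(0,0,7,0) value=7
Op 7: merge R1<->R3 -> R1=(0,1,0,1) R3=(0,1,0,1)
Op 8: inc R3 by 5 -> R3=(0,1,0,6) value=7
Op 9: inc R0 by 5 -> R0=(5,0,0,0) value=5
Op 10: merge R2<->R0 -> R2=(5,0,7,0) R0=(5,0,7,0)

Answer: 5 0 7 0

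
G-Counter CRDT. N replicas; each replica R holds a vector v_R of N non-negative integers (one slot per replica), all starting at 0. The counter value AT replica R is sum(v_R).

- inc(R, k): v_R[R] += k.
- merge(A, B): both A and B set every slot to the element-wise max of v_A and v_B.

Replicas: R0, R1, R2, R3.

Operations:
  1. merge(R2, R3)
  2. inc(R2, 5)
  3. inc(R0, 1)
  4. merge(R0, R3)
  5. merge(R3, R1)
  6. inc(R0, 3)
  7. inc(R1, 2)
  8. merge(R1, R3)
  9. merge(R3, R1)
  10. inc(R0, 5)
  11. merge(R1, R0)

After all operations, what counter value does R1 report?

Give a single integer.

Op 1: merge R2<->R3 -> R2=(0,0,0,0) R3=(0,0,0,0)
Op 2: inc R2 by 5 -> R2=(0,0,5,0) value=5
Op 3: inc R0 by 1 -> R0=(1,0,0,0) value=1
Op 4: merge R0<->R3 -> R0=(1,0,0,0) R3=(1,0,0,0)
Op 5: merge R3<->R1 -> R3=(1,0,0,0) R1=(1,0,0,0)
Op 6: inc R0 by 3 -> R0=(4,0,0,0) value=4
Op 7: inc R1 by 2 -> R1=(1,2,0,0) value=3
Op 8: merge R1<->R3 -> R1=(1,2,0,0) R3=(1,2,0,0)
Op 9: merge R3<->R1 -> R3=(1,2,0,0) R1=(1,2,0,0)
Op 10: inc R0 by 5 -> R0=(9,0,0,0) value=9
Op 11: merge R1<->R0 -> R1=(9,2,0,0) R0=(9,2,0,0)

Answer: 11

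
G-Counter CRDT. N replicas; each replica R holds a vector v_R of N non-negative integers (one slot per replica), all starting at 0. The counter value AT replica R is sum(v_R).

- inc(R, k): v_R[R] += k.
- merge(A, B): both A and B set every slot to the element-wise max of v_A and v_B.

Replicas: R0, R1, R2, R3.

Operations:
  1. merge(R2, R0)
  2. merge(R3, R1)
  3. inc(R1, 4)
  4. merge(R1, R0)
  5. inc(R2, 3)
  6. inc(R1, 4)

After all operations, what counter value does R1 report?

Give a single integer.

Answer: 8

Derivation:
Op 1: merge R2<->R0 -> R2=(0,0,0,0) R0=(0,0,0,0)
Op 2: merge R3<->R1 -> R3=(0,0,0,0) R1=(0,0,0,0)
Op 3: inc R1 by 4 -> R1=(0,4,0,0) value=4
Op 4: merge R1<->R0 -> R1=(0,4,0,0) R0=(0,4,0,0)
Op 5: inc R2 by 3 -> R2=(0,0,3,0) value=3
Op 6: inc R1 by 4 -> R1=(0,8,0,0) value=8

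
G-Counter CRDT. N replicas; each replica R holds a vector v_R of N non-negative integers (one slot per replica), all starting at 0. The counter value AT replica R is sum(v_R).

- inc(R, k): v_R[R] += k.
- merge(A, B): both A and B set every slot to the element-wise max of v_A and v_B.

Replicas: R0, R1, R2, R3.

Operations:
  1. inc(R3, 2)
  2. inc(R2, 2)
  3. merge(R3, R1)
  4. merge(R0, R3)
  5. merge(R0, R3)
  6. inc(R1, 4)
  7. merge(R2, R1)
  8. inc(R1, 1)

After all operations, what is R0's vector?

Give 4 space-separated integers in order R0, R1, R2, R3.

Answer: 0 0 0 2

Derivation:
Op 1: inc R3 by 2 -> R3=(0,0,0,2) value=2
Op 2: inc R2 by 2 -> R2=(0,0,2,0) value=2
Op 3: merge R3<->R1 -> R3=(0,0,0,2) R1=(0,0,0,2)
Op 4: merge R0<->R3 -> R0=(0,0,0,2) R3=(0,0,0,2)
Op 5: merge R0<->R3 -> R0=(0,0,0,2) R3=(0,0,0,2)
Op 6: inc R1 by 4 -> R1=(0,4,0,2) value=6
Op 7: merge R2<->R1 -> R2=(0,4,2,2) R1=(0,4,2,2)
Op 8: inc R1 by 1 -> R1=(0,5,2,2) value=9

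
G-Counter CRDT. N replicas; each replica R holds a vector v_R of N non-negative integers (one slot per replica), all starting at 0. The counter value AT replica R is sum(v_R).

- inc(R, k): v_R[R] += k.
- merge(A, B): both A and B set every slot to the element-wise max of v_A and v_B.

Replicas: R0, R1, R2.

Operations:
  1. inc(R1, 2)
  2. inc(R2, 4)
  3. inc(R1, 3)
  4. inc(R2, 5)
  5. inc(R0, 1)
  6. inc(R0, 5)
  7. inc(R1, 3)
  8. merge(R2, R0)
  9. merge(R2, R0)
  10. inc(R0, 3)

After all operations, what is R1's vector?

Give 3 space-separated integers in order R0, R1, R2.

Answer: 0 8 0

Derivation:
Op 1: inc R1 by 2 -> R1=(0,2,0) value=2
Op 2: inc R2 by 4 -> R2=(0,0,4) value=4
Op 3: inc R1 by 3 -> R1=(0,5,0) value=5
Op 4: inc R2 by 5 -> R2=(0,0,9) value=9
Op 5: inc R0 by 1 -> R0=(1,0,0) value=1
Op 6: inc R0 by 5 -> R0=(6,0,0) value=6
Op 7: inc R1 by 3 -> R1=(0,8,0) value=8
Op 8: merge R2<->R0 -> R2=(6,0,9) R0=(6,0,9)
Op 9: merge R2<->R0 -> R2=(6,0,9) R0=(6,0,9)
Op 10: inc R0 by 3 -> R0=(9,0,9) value=18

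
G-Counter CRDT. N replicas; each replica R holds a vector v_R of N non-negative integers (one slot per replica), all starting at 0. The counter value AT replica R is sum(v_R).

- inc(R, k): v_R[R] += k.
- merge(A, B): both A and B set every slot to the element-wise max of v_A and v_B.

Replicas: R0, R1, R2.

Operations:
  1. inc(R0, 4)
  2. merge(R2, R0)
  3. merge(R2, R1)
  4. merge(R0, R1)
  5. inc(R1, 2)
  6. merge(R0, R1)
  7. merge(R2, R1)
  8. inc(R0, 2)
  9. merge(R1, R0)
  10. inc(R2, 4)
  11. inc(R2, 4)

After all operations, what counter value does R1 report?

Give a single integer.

Op 1: inc R0 by 4 -> R0=(4,0,0) value=4
Op 2: merge R2<->R0 -> R2=(4,0,0) R0=(4,0,0)
Op 3: merge R2<->R1 -> R2=(4,0,0) R1=(4,0,0)
Op 4: merge R0<->R1 -> R0=(4,0,0) R1=(4,0,0)
Op 5: inc R1 by 2 -> R1=(4,2,0) value=6
Op 6: merge R0<->R1 -> R0=(4,2,0) R1=(4,2,0)
Op 7: merge R2<->R1 -> R2=(4,2,0) R1=(4,2,0)
Op 8: inc R0 by 2 -> R0=(6,2,0) value=8
Op 9: merge R1<->R0 -> R1=(6,2,0) R0=(6,2,0)
Op 10: inc R2 by 4 -> R2=(4,2,4) value=10
Op 11: inc R2 by 4 -> R2=(4,2,8) value=14

Answer: 8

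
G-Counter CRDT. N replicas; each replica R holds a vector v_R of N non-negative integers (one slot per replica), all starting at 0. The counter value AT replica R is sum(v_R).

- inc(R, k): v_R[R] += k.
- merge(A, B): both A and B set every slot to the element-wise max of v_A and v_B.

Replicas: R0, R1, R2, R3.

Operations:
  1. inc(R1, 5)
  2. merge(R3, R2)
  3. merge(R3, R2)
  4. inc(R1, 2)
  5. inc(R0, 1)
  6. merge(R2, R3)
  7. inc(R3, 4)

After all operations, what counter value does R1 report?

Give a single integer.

Op 1: inc R1 by 5 -> R1=(0,5,0,0) value=5
Op 2: merge R3<->R2 -> R3=(0,0,0,0) R2=(0,0,0,0)
Op 3: merge R3<->R2 -> R3=(0,0,0,0) R2=(0,0,0,0)
Op 4: inc R1 by 2 -> R1=(0,7,0,0) value=7
Op 5: inc R0 by 1 -> R0=(1,0,0,0) value=1
Op 6: merge R2<->R3 -> R2=(0,0,0,0) R3=(0,0,0,0)
Op 7: inc R3 by 4 -> R3=(0,0,0,4) value=4

Answer: 7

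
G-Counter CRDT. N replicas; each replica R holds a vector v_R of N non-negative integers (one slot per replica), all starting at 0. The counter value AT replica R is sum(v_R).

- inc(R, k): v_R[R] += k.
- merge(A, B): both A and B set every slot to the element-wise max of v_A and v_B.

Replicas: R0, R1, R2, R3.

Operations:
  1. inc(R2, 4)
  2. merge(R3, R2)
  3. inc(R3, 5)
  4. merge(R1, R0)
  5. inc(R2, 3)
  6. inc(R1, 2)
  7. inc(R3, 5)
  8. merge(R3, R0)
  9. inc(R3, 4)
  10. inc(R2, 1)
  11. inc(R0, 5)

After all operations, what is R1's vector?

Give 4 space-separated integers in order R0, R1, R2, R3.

Op 1: inc R2 by 4 -> R2=(0,0,4,0) value=4
Op 2: merge R3<->R2 -> R3=(0,0,4,0) R2=(0,0,4,0)
Op 3: inc R3 by 5 -> R3=(0,0,4,5) value=9
Op 4: merge R1<->R0 -> R1=(0,0,0,0) R0=(0,0,0,0)
Op 5: inc R2 by 3 -> R2=(0,0,7,0) value=7
Op 6: inc R1 by 2 -> R1=(0,2,0,0) value=2
Op 7: inc R3 by 5 -> R3=(0,0,4,10) value=14
Op 8: merge R3<->R0 -> R3=(0,0,4,10) R0=(0,0,4,10)
Op 9: inc R3 by 4 -> R3=(0,0,4,14) value=18
Op 10: inc R2 by 1 -> R2=(0,0,8,0) value=8
Op 11: inc R0 by 5 -> R0=(5,0,4,10) value=19

Answer: 0 2 0 0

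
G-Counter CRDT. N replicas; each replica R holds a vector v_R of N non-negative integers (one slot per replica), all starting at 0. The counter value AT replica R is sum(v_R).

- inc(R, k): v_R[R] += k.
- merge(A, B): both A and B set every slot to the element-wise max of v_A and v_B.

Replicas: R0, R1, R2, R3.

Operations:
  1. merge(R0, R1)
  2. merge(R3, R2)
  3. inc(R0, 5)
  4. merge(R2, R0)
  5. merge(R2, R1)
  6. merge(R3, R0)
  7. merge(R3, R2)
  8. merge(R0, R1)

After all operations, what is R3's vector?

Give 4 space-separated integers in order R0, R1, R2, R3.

Answer: 5 0 0 0

Derivation:
Op 1: merge R0<->R1 -> R0=(0,0,0,0) R1=(0,0,0,0)
Op 2: merge R3<->R2 -> R3=(0,0,0,0) R2=(0,0,0,0)
Op 3: inc R0 by 5 -> R0=(5,0,0,0) value=5
Op 4: merge R2<->R0 -> R2=(5,0,0,0) R0=(5,0,0,0)
Op 5: merge R2<->R1 -> R2=(5,0,0,0) R1=(5,0,0,0)
Op 6: merge R3<->R0 -> R3=(5,0,0,0) R0=(5,0,0,0)
Op 7: merge R3<->R2 -> R3=(5,0,0,0) R2=(5,0,0,0)
Op 8: merge R0<->R1 -> R0=(5,0,0,0) R1=(5,0,0,0)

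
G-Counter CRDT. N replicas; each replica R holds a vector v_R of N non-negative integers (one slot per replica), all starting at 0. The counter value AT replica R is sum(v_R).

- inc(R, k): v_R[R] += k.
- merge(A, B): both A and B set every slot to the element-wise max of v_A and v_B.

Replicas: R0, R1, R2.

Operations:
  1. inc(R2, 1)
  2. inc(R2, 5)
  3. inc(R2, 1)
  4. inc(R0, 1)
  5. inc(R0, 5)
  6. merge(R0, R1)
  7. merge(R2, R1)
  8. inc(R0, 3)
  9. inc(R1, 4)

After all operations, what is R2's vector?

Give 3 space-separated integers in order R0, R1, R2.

Op 1: inc R2 by 1 -> R2=(0,0,1) value=1
Op 2: inc R2 by 5 -> R2=(0,0,6) value=6
Op 3: inc R2 by 1 -> R2=(0,0,7) value=7
Op 4: inc R0 by 1 -> R0=(1,0,0) value=1
Op 5: inc R0 by 5 -> R0=(6,0,0) value=6
Op 6: merge R0<->R1 -> R0=(6,0,0) R1=(6,0,0)
Op 7: merge R2<->R1 -> R2=(6,0,7) R1=(6,0,7)
Op 8: inc R0 by 3 -> R0=(9,0,0) value=9
Op 9: inc R1 by 4 -> R1=(6,4,7) value=17

Answer: 6 0 7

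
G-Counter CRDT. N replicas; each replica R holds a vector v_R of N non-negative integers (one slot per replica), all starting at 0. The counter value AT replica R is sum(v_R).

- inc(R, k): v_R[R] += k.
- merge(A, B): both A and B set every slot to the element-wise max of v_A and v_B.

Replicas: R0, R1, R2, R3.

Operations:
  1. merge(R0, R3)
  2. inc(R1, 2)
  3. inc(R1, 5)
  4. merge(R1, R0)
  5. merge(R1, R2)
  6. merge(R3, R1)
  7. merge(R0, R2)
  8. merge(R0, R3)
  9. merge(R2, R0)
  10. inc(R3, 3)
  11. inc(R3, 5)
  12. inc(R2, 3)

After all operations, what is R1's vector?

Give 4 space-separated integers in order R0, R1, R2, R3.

Op 1: merge R0<->R3 -> R0=(0,0,0,0) R3=(0,0,0,0)
Op 2: inc R1 by 2 -> R1=(0,2,0,0) value=2
Op 3: inc R1 by 5 -> R1=(0,7,0,0) value=7
Op 4: merge R1<->R0 -> R1=(0,7,0,0) R0=(0,7,0,0)
Op 5: merge R1<->R2 -> R1=(0,7,0,0) R2=(0,7,0,0)
Op 6: merge R3<->R1 -> R3=(0,7,0,0) R1=(0,7,0,0)
Op 7: merge R0<->R2 -> R0=(0,7,0,0) R2=(0,7,0,0)
Op 8: merge R0<->R3 -> R0=(0,7,0,0) R3=(0,7,0,0)
Op 9: merge R2<->R0 -> R2=(0,7,0,0) R0=(0,7,0,0)
Op 10: inc R3 by 3 -> R3=(0,7,0,3) value=10
Op 11: inc R3 by 5 -> R3=(0,7,0,8) value=15
Op 12: inc R2 by 3 -> R2=(0,7,3,0) value=10

Answer: 0 7 0 0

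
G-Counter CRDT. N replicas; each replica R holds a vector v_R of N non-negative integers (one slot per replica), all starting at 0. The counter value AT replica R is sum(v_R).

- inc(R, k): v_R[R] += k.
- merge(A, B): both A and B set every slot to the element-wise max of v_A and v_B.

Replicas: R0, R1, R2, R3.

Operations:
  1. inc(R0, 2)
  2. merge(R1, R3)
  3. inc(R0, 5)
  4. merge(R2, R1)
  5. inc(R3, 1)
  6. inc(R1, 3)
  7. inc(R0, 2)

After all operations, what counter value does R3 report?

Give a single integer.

Op 1: inc R0 by 2 -> R0=(2,0,0,0) value=2
Op 2: merge R1<->R3 -> R1=(0,0,0,0) R3=(0,0,0,0)
Op 3: inc R0 by 5 -> R0=(7,0,0,0) value=7
Op 4: merge R2<->R1 -> R2=(0,0,0,0) R1=(0,0,0,0)
Op 5: inc R3 by 1 -> R3=(0,0,0,1) value=1
Op 6: inc R1 by 3 -> R1=(0,3,0,0) value=3
Op 7: inc R0 by 2 -> R0=(9,0,0,0) value=9

Answer: 1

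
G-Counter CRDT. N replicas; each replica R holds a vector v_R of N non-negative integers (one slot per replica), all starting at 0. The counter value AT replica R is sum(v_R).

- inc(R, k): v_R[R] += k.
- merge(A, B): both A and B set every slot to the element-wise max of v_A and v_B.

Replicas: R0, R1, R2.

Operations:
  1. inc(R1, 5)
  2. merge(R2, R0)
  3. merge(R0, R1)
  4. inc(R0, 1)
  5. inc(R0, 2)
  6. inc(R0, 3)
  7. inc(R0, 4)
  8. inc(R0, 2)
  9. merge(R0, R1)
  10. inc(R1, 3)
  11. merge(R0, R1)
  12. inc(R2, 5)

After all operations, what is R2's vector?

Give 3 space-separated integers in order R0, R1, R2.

Answer: 0 0 5

Derivation:
Op 1: inc R1 by 5 -> R1=(0,5,0) value=5
Op 2: merge R2<->R0 -> R2=(0,0,0) R0=(0,0,0)
Op 3: merge R0<->R1 -> R0=(0,5,0) R1=(0,5,0)
Op 4: inc R0 by 1 -> R0=(1,5,0) value=6
Op 5: inc R0 by 2 -> R0=(3,5,0) value=8
Op 6: inc R0 by 3 -> R0=(6,5,0) value=11
Op 7: inc R0 by 4 -> R0=(10,5,0) value=15
Op 8: inc R0 by 2 -> R0=(12,5,0) value=17
Op 9: merge R0<->R1 -> R0=(12,5,0) R1=(12,5,0)
Op 10: inc R1 by 3 -> R1=(12,8,0) value=20
Op 11: merge R0<->R1 -> R0=(12,8,0) R1=(12,8,0)
Op 12: inc R2 by 5 -> R2=(0,0,5) value=5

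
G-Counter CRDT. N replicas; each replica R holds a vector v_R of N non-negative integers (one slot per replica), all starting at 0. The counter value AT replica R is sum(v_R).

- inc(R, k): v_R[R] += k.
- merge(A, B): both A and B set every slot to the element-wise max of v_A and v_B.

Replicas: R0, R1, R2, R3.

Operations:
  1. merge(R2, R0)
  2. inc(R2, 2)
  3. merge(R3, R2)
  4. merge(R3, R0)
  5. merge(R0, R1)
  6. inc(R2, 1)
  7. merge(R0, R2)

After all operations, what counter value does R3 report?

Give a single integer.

Answer: 2

Derivation:
Op 1: merge R2<->R0 -> R2=(0,0,0,0) R0=(0,0,0,0)
Op 2: inc R2 by 2 -> R2=(0,0,2,0) value=2
Op 3: merge R3<->R2 -> R3=(0,0,2,0) R2=(0,0,2,0)
Op 4: merge R3<->R0 -> R3=(0,0,2,0) R0=(0,0,2,0)
Op 5: merge R0<->R1 -> R0=(0,0,2,0) R1=(0,0,2,0)
Op 6: inc R2 by 1 -> R2=(0,0,3,0) value=3
Op 7: merge R0<->R2 -> R0=(0,0,3,0) R2=(0,0,3,0)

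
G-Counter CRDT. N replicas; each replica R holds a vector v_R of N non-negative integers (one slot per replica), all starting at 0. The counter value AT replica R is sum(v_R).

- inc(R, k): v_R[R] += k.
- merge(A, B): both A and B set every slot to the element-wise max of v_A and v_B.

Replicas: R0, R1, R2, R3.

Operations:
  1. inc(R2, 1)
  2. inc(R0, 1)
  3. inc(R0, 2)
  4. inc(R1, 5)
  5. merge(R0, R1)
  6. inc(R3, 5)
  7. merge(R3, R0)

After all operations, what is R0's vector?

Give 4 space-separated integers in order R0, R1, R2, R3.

Answer: 3 5 0 5

Derivation:
Op 1: inc R2 by 1 -> R2=(0,0,1,0) value=1
Op 2: inc R0 by 1 -> R0=(1,0,0,0) value=1
Op 3: inc R0 by 2 -> R0=(3,0,0,0) value=3
Op 4: inc R1 by 5 -> R1=(0,5,0,0) value=5
Op 5: merge R0<->R1 -> R0=(3,5,0,0) R1=(3,5,0,0)
Op 6: inc R3 by 5 -> R3=(0,0,0,5) value=5
Op 7: merge R3<->R0 -> R3=(3,5,0,5) R0=(3,5,0,5)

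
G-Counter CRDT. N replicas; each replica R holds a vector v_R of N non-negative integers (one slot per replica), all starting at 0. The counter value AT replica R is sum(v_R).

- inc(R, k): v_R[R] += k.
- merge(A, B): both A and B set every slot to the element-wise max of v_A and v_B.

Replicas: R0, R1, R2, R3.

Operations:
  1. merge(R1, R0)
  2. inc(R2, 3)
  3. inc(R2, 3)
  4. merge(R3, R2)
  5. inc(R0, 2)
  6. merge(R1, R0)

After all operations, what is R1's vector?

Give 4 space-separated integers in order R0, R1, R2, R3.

Answer: 2 0 0 0

Derivation:
Op 1: merge R1<->R0 -> R1=(0,0,0,0) R0=(0,0,0,0)
Op 2: inc R2 by 3 -> R2=(0,0,3,0) value=3
Op 3: inc R2 by 3 -> R2=(0,0,6,0) value=6
Op 4: merge R3<->R2 -> R3=(0,0,6,0) R2=(0,0,6,0)
Op 5: inc R0 by 2 -> R0=(2,0,0,0) value=2
Op 6: merge R1<->R0 -> R1=(2,0,0,0) R0=(2,0,0,0)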